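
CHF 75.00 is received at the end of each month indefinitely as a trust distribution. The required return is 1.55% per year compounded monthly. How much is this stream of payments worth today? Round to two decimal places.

CHF 58,064.52

Periodic rate r = 0.0155/12 per month.
Level perpetuity: PV = PMT / r = 75 / (0.0155/12) = CHF 58,064.52.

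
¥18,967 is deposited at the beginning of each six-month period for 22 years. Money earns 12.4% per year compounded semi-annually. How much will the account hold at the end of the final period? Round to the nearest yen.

This is an annuity due: 44 deposits of ¥18,967 at the beginning of each six-month period.
Periodic rate r = 0.124/2 per half-year; n is counted in half-years.
FV = PMT × [((1+r)^n − 1)/r] × (1+r) = 18,967 × [(1+r)^44 − 1] / r × (1+r) = ¥4,258,751

¥4,258,751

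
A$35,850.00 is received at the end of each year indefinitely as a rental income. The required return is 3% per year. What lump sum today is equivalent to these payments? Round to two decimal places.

A$1,195,000.00

Periodic rate r = 0.03 per year.
Level perpetuity: PV = PMT / r = 35,850 / (0.03) = A$1,195,000.00.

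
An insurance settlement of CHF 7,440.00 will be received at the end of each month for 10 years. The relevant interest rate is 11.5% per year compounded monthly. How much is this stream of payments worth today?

CHF 529,177.89

This is an ordinary annuity: 120 payments of CHF 7,440.00 at the end of each month.
Periodic rate r = 0.115/12 per month; n is counted in months.
PV = PMT × [(1 − (1+r)^−n)/r] = 7,440 × [1 − (1+r)^−120] / r = CHF 529,177.89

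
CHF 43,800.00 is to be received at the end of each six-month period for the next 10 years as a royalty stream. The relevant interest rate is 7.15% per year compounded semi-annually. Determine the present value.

This is an ordinary annuity: 20 payments of CHF 43,800.00 at the end of each six-month period.
Periodic rate r = 0.0715/2 per half-year; n is counted in half-years.
PV = PMT × [(1 − (1+r)^−n)/r] = 43,800 × [1 − (1+r)^−20] / r = CHF 618,299.86

CHF 618,299.86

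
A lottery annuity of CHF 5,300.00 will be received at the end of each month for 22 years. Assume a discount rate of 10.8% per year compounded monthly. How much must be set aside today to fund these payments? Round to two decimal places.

This is an ordinary annuity: 264 payments of CHF 5,300.00 at the end of each month.
Periodic rate r = 0.108/12 per month; n is counted in months.
PV = PMT × [(1 − (1+r)^−n)/r] = 5,300 × [1 − (1+r)^−264] / r = CHF 533,583.75

CHF 533,583.75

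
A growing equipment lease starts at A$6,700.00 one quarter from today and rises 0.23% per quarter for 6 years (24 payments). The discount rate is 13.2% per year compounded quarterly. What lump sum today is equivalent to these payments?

Periodic rate r = 0.132/4 per quarter; n is counted in quarters.
Growing ordinary annuity: PV = PMT₁ × [1 − ((1+g)/(1+r))^n] / (r − g) = 6,700 × [1 − ((1+0.0023)/(1+r))^24] / (r − 0.0023) = A$112,443.83.

A$112,443.83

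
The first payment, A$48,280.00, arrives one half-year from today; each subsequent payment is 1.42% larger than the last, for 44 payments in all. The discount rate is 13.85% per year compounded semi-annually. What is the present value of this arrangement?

Periodic rate r = 0.1385/2 per half-year; n is counted in half-years.
Growing ordinary annuity: PV = PMT₁ × [1 − ((1+g)/(1+r))^n] / (r − g) = 48,280 × [1 − ((1+0.0142)/(1+r))^44] / (r − 0.0142) = A$791,324.76.

A$791,324.76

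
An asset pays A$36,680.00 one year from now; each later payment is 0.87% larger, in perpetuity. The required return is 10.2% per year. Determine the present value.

Periodic rate r = 0.102 per year.
Growing perpetuity (Gordon): PV = PMT₁ / (r − g) = 36,680 / (r − 0.0087) = A$393,140.41.

A$393,140.41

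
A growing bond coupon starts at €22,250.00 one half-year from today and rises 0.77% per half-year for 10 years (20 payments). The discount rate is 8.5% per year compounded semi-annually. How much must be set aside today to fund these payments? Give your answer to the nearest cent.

Periodic rate r = 0.085/2 per half-year; n is counted in half-years.
Growing ordinary annuity: PV = PMT₁ × [1 − ((1+g)/(1+r))^n] / (r − g) = 22,250 × [1 − ((1+0.0077)/(1+r))^20] / (r − 0.0077) = €315,136.72.

€315,136.72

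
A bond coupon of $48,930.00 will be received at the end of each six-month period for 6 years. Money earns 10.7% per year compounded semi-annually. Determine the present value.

This is an ordinary annuity: 12 payments of $48,930.00 at the end of each six-month period.
Periodic rate r = 0.107/2 per half-year; n is counted in half-years.
PV = PMT × [(1 − (1+r)^−n)/r] = 48,930 × [1 − (1+r)^−12] / r = $425,243.68

$425,243.68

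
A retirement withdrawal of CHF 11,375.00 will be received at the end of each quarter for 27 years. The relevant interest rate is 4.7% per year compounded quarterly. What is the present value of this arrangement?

This is an ordinary annuity: 108 payments of CHF 11,375.00 at the end of each quarter.
Periodic rate r = 0.047/4 per quarter; n is counted in quarters.
PV = PMT × [(1 − (1+r)^−n)/r] = 11,375 × [1 − (1+r)^−108] / r = CHF 693,923.57

CHF 693,923.57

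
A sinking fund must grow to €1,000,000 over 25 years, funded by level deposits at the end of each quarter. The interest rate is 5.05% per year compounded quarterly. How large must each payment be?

€5,037.06

Level ordinary annuity; solve FV = PMT × [((1+r)^n − 1)/r] for PMT.
Periodic rate r = 0.0505/4 per quarter; n is counted in quarters.
With n = 100: PMT = 1,000,000 / ([((1+r)^n − 1)/r]) = €5,037.06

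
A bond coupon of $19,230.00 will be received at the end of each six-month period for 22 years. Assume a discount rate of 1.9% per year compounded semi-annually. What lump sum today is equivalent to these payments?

$688,914.81

This is an ordinary annuity: 44 payments of $19,230.00 at the end of each six-month period.
Periodic rate r = 0.019/2 per half-year; n is counted in half-years.
PV = PMT × [(1 − (1+r)^−n)/r] = 19,230 × [1 − (1+r)^−44] / r = $688,914.81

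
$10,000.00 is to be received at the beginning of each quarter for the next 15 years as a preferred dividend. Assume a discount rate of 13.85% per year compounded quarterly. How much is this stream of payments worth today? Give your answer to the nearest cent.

$260,045.87

This is an annuity due: 60 payments of $10,000.00 at the beginning of each quarter.
Periodic rate r = 0.1385/4 per quarter; n is counted in quarters.
PV = PMT × [(1 − (1+r)^−n)/r] × (1+r) = 10,000 × [1 − (1+r)^−60] / r × (1+r) = $260,045.87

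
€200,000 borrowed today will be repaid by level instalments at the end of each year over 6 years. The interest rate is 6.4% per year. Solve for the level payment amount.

€41,185.08

Level ordinary annuity; solve PV = PMT × [(1 − (1+r)^−n)/r] for PMT.
Periodic rate r = 0.064 per year.
With n = 6: PMT = 200,000 / ([(1 − (1+r)^−n)/r]) = €41,185.08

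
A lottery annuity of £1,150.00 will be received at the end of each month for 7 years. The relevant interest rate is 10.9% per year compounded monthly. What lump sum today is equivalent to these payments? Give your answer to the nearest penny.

£67,370.04

This is an ordinary annuity: 84 payments of £1,150.00 at the end of each month.
Periodic rate r = 0.109/12 per month; n is counted in months.
PV = PMT × [(1 − (1+r)^−n)/r] = 1,150 × [1 − (1+r)^−84] / r = £67,370.04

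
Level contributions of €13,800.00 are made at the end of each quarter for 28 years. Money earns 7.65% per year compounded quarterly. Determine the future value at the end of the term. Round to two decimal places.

€5,300,596.22

This is an ordinary annuity: 112 deposits of €13,800.00 at the end of each quarter.
Periodic rate r = 0.0765/4 per quarter; n is counted in quarters.
FV = PMT × [((1+r)^n − 1)/r] = 13,800 × [(1+r)^112 − 1] / r = €5,300,596.22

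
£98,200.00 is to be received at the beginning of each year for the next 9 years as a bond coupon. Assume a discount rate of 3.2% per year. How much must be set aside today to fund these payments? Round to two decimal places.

This is an annuity due: 9 payments of £98,200.00 at the beginning of each year.
Periodic rate r = 0.032 per year.
PV = PMT × [(1 − (1+r)^−n)/r] × (1+r) = 98,200 × [1 − (1+r)^−9] / r × (1+r) = £781,754.78

£781,754.78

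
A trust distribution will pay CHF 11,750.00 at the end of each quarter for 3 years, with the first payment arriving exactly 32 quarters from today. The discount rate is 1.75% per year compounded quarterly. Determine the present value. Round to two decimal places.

Ordinary annuity of 12 payments, first payment at period 32.
Periodic rate r = 0.0175/4 per quarter; n is counted in quarters.
The ordinary-annuity PV formula values the stream one period before the first payment (period 31); discount that back 31 periods:
PV₀ = 11,750 × [1 − (1+r)^−12] / r × (1+r)^−31 = CHF 119,721.57

CHF 119,721.57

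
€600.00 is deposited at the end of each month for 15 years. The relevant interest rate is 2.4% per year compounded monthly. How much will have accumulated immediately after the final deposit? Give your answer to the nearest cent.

€129,844.26

This is an ordinary annuity: 180 deposits of €600.00 at the end of each month.
Periodic rate r = 0.024/12 per month; n is counted in months.
FV = PMT × [((1+r)^n − 1)/r] = 600 × [(1+r)^180 − 1] / r = €129,844.26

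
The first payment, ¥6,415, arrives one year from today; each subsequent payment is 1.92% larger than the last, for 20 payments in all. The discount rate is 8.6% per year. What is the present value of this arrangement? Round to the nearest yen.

¥69,055

Periodic rate r = 0.086 per year.
Growing ordinary annuity: PV = PMT₁ × [1 − ((1+g)/(1+r))^n] / (r − g) = 6,415 × [1 − ((1+0.0192)/(1+r))^20] / (r − 0.0192) = ¥69,055.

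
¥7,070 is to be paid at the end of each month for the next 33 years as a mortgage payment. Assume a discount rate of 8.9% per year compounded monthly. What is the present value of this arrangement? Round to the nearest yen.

¥902,162

This is an ordinary annuity: 396 payments of ¥7,070 at the end of each month.
Periodic rate r = 0.089/12 per month; n is counted in months.
PV = PMT × [(1 − (1+r)^−n)/r] = 7,070 × [1 − (1+r)^−396] / r = ¥902,162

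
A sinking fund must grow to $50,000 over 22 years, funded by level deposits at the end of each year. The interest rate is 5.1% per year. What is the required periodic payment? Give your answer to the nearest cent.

Level ordinary annuity; solve FV = PMT × [((1+r)^n − 1)/r] for PMT.
Periodic rate r = 0.051 per year.
With n = 22: PMT = 50,000 / ([((1+r)^n − 1)/r]) = $1,283.23

$1,283.23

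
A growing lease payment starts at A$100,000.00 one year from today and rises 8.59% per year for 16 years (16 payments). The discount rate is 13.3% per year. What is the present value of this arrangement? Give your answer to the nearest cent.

Periodic rate r = 0.133 per year.
Growing ordinary annuity: PV = PMT₁ × [1 − ((1+g)/(1+r))^n] / (r − g) = 100,000 × [1 − ((1+0.0859)/(1+r))^16] / (r − 0.0859) = A$1,046,831.04.

A$1,046,831.04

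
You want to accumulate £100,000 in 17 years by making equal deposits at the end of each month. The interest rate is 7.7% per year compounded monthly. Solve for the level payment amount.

Level ordinary annuity; solve FV = PMT × [((1+r)^n − 1)/r] for PMT.
Periodic rate r = 0.077/12 per month; n is counted in months.
With n = 204: PMT = 100,000 / ([((1+r)^n − 1)/r]) = £238.80

£238.80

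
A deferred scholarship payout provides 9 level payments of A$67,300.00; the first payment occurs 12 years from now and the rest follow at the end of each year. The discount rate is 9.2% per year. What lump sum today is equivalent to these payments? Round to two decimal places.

A$152,002.23

Ordinary annuity of 9 payments, first payment at period 12.
Periodic rate r = 0.092 per year.
The ordinary-annuity PV formula values the stream one period before the first payment (period 11); discount that back 11 periods:
PV₀ = 67,300 × [1 − (1+r)^−9] / r × (1+r)^−11 = A$152,002.23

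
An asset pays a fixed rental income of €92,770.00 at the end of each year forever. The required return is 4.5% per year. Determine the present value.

€2,061,555.56

Periodic rate r = 0.045 per year.
Level perpetuity: PV = PMT / r = 92,770 / (0.045) = €2,061,555.56.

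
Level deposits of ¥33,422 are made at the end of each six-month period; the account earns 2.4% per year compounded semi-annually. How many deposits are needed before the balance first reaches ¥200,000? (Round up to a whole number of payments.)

Periodic rate r = 0.024/2 per half-year; n is counted in half-years.
Ordinary annuity FV: 200,000 = 33,422 × [((1+r)^n − 1)/r].
(1+r)^n = 1 + 200,000 × r / 33,422, so n = ln(1 + 200,000·r/33,422) / ln(1+r) = 5.81.
Round up to a whole number of payments: n = 6.

6 payments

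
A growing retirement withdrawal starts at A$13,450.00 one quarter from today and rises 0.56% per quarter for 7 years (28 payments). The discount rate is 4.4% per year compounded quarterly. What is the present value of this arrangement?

A$346,845.41

Periodic rate r = 0.044/4 per quarter; n is counted in quarters.
Growing ordinary annuity: PV = PMT₁ × [1 − ((1+g)/(1+r))^n] / (r − g) = 13,450 × [1 − ((1+0.0056)/(1+r))^28] / (r − 0.0056) = A$346,845.41.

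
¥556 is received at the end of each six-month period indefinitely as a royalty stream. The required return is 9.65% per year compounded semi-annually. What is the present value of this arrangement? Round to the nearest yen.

¥11,523

Periodic rate r = 0.0965/2 per half-year.
Level perpetuity: PV = PMT / r = 556 / (0.0965/2) = ¥11,523.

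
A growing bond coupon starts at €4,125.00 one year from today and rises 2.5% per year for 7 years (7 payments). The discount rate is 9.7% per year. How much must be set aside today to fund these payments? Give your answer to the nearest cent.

Periodic rate r = 0.097 per year.
Growing ordinary annuity: PV = PMT₁ × [1 − ((1+g)/(1+r))^n] / (r − g) = 4,125 × [1 − ((1+0.025)/(1+r))^7] / (r − 0.025) = €21,670.17.

€21,670.17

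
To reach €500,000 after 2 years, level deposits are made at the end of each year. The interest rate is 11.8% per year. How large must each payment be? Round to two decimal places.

€236,071.77

Level ordinary annuity; solve FV = PMT × [((1+r)^n − 1)/r] for PMT.
Periodic rate r = 0.118 per year.
With n = 2: PMT = 500,000 / ([((1+r)^n − 1)/r]) = €236,071.77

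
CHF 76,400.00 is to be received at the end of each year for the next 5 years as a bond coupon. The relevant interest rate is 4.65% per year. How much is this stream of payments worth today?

CHF 333,996.90

This is an ordinary annuity: 5 payments of CHF 76,400.00 at the end of each year.
Periodic rate r = 0.0465 per year.
PV = PMT × [(1 − (1+r)^−n)/r] = 76,400 × [1 − (1+r)^−5] / r = CHF 333,996.90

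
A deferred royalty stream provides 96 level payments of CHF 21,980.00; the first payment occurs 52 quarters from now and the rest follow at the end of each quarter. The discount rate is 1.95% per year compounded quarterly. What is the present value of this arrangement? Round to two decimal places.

Ordinary annuity of 96 payments, first payment at period 52.
Periodic rate r = 0.0195/4 per quarter; n is counted in quarters.
The ordinary-annuity PV formula values the stream one period before the first payment (period 51); discount that back 51 periods:
PV₀ = 21,980 × [1 − (1+r)^−96] / r × (1+r)^−51 = CHF 1,312,463.83

CHF 1,312,463.83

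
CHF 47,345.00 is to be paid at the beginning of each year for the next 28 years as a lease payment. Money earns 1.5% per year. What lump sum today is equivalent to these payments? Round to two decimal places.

CHF 1,092,136.35

This is an annuity due: 28 payments of CHF 47,345.00 at the beginning of each year.
Periodic rate r = 0.015 per year.
PV = PMT × [(1 − (1+r)^−n)/r] × (1+r) = 47,345 × [1 − (1+r)^−28] / r × (1+r) = CHF 1,092,136.35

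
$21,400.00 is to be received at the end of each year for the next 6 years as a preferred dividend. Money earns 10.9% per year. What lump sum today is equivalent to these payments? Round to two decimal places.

$90,794.91

This is an ordinary annuity: 6 payments of $21,400.00 at the end of each year.
Periodic rate r = 0.109 per year.
PV = PMT × [(1 − (1+r)^−n)/r] = 21,400 × [1 − (1+r)^−6] / r = $90,794.91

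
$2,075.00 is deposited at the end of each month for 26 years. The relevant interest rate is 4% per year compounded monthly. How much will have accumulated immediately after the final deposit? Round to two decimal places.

$1,135,644.27

This is an ordinary annuity: 312 deposits of $2,075.00 at the end of each month.
Periodic rate r = 0.04/12 per month; n is counted in months.
FV = PMT × [((1+r)^n − 1)/r] = 2,075 × [(1+r)^312 − 1] / r = $1,135,644.27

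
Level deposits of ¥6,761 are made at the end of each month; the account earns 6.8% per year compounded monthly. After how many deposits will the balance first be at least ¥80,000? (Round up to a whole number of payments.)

12 payments

Periodic rate r = 0.068/12 per month; n is counted in months.
Ordinary annuity FV: 80,000 = 6,761 × [((1+r)^n − 1)/r].
(1+r)^n = 1 + 80,000 × r / 6,761, so n = ln(1 + 80,000·r/6,761) / ln(1+r) = 11.49.
Round up to a whole number of payments: n = 12.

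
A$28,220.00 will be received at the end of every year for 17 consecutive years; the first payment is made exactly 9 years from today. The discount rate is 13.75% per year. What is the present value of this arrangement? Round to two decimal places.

A$65,028.76

Ordinary annuity of 17 payments, first payment at period 9.
Periodic rate r = 0.1375 per year.
The ordinary-annuity PV formula values the stream one period before the first payment (period 8); discount that back 8 periods:
PV₀ = 28,220 × [1 − (1+r)^−17] / r × (1+r)^−8 = A$65,028.76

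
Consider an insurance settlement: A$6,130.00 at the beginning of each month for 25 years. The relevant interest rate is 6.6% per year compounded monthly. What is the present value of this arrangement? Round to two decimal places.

This is an annuity due: 300 payments of A$6,130.00 at the beginning of each month.
Periodic rate r = 0.066/12 per month; n is counted in months.
PV = PMT × [(1 − (1+r)^−n)/r] × (1+r) = 6,130 × [1 − (1+r)^−300] / r × (1+r) = A$904,474.61

A$904,474.61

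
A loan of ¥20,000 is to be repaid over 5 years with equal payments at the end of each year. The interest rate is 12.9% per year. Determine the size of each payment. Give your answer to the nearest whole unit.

¥5,672

Level ordinary annuity; solve PV = PMT × [(1 − (1+r)^−n)/r] for PMT.
Periodic rate r = 0.129 per year.
With n = 5: PMT = 20,000 / ([(1 − (1+r)^−n)/r]) = ¥5,672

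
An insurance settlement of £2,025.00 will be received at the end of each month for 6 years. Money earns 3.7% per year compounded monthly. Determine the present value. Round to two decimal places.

£130,570.49

This is an ordinary annuity: 72 payments of £2,025.00 at the end of each month.
Periodic rate r = 0.037/12 per month; n is counted in months.
PV = PMT × [(1 − (1+r)^−n)/r] = 2,025 × [1 − (1+r)^−72] / r = £130,570.49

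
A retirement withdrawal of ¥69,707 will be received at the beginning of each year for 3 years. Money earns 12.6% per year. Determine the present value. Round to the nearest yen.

This is an annuity due: 3 payments of ¥69,707 at the beginning of each year.
Periodic rate r = 0.126 per year.
PV = PMT × [(1 − (1+r)^−n)/r] × (1+r) = 69,707 × [1 − (1+r)^−3] / r × (1+r) = ¥186,593

¥186,593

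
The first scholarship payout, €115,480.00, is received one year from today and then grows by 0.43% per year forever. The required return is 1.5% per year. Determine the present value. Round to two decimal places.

Periodic rate r = 0.015 per year.
Growing perpetuity (Gordon): PV = PMT₁ / (r − g) = 115,480 / (r − 0.0043) = €10,792,523.36.

€10,792,523.36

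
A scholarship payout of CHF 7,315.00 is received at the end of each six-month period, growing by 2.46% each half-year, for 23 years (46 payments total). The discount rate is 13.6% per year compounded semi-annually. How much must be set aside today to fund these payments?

Periodic rate r = 0.136/2 per half-year; n is counted in half-years.
Growing ordinary annuity: PV = PMT₁ × [1 − ((1+g)/(1+r))^n] / (r − g) = 7,315 × [1 − ((1+0.0246)/(1+r))^46] / (r − 0.0246) = CHF 143,547.98.

CHF 143,547.98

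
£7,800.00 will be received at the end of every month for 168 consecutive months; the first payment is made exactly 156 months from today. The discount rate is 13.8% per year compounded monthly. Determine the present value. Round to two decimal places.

£98,379.84

Ordinary annuity of 168 payments, first payment at period 156.
Periodic rate r = 0.138/12 per month; n is counted in months.
The ordinary-annuity PV formula values the stream one period before the first payment (period 155); discount that back 155 periods:
PV₀ = 7,800 × [1 − (1+r)^−168] / r × (1+r)^−155 = £98,379.84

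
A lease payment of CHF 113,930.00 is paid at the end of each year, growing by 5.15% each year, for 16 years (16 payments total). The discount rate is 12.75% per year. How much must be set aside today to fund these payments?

CHF 1,008,274.91

Periodic rate r = 0.1275 per year.
Growing ordinary annuity: PV = PMT₁ × [1 − ((1+g)/(1+r))^n] / (r − g) = 113,930 × [1 − ((1+0.0515)/(1+r))^16] / (r − 0.0515) = CHF 1,008,274.91.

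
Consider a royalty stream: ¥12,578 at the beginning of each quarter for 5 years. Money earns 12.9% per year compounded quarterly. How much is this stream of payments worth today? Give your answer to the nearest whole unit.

¥189,206

This is an annuity due: 20 payments of ¥12,578 at the beginning of each quarter.
Periodic rate r = 0.129/4 per quarter; n is counted in quarters.
PV = PMT × [(1 − (1+r)^−n)/r] × (1+r) = 12,578 × [1 − (1+r)^−20] / r × (1+r) = ¥189,206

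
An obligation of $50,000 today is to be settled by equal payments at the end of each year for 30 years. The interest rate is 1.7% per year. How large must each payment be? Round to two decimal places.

Level ordinary annuity; solve PV = PMT × [(1 − (1+r)^−n)/r] for PMT.
Periodic rate r = 0.017 per year.
With n = 30: PMT = 50,000 / ([(1 − (1+r)^−n)/r]) = $2,141.46

$2,141.46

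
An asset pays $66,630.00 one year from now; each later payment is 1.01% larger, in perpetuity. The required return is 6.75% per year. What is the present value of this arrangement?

$1,160,801.39

Periodic rate r = 0.0675 per year.
Growing perpetuity (Gordon): PV = PMT₁ / (r − g) = 66,630 / (r − 0.0101) = $1,160,801.39.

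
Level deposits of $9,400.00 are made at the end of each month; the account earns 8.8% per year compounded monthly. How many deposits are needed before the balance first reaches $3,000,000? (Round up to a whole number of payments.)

166 payments

Periodic rate r = 0.088/12 per month; n is counted in months.
Ordinary annuity FV: 3,000,000 = 9,400 × [((1+r)^n − 1)/r].
(1+r)^n = 1 + 3,000,000 × r / 9,400, so n = ln(1 + 3,000,000·r/9,400) / ln(1+r) = 165.07.
Round up to a whole number of payments: n = 166.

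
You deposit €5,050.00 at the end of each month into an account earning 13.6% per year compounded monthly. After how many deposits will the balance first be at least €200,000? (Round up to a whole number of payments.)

33 payments

Periodic rate r = 0.136/12 per month; n is counted in months.
Ordinary annuity FV: 200,000 = 5,050 × [((1+r)^n − 1)/r].
(1+r)^n = 1 + 200,000 × r / 5,050, so n = ln(1 + 200,000·r/5,050) / ln(1+r) = 32.90.
Round up to a whole number of payments: n = 33.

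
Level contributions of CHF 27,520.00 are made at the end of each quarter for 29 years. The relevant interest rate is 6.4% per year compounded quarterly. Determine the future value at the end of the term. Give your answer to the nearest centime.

CHF 9,124,226.22

This is an ordinary annuity: 116 deposits of CHF 27,520.00 at the end of each quarter.
Periodic rate r = 0.064/4 per quarter; n is counted in quarters.
FV = PMT × [((1+r)^n − 1)/r] = 27,520 × [(1+r)^116 − 1] / r = CHF 9,124,226.22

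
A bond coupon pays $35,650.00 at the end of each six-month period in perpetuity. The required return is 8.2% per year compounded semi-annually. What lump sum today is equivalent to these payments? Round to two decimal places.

Periodic rate r = 0.082/2 per half-year.
Level perpetuity: PV = PMT / r = 35,650 / (0.082/2) = $869,512.20.

$869,512.20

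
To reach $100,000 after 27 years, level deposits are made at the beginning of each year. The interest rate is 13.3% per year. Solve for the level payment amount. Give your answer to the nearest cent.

Level annuity due; solve FV = PMT × [((1+r)^n − 1)/r] × (1+r) for PMT.
Periodic rate r = 0.133 per year.
With n = 27: PMT = 100,000 / ([((1+r)^n − 1)/r] × (1+r)) = $417.44

$417.44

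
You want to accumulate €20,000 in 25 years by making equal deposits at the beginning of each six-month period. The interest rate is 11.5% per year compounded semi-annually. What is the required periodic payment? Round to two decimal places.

Level annuity due; solve FV = PMT × [((1+r)^n − 1)/r] × (1+r) for PMT.
Periodic rate r = 0.115/2 per half-year; n is counted in half-years.
With n = 50: PMT = 20,000 / ([((1+r)^n − 1)/r] × (1+r)) = €70.76

€70.76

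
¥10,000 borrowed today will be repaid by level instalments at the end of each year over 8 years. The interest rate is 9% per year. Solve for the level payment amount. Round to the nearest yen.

Level ordinary annuity; solve PV = PMT × [(1 − (1+r)^−n)/r] for PMT.
Periodic rate r = 0.09 per year.
With n = 8: PMT = 10,000 / ([(1 − (1+r)^−n)/r]) = ¥1,807

¥1,807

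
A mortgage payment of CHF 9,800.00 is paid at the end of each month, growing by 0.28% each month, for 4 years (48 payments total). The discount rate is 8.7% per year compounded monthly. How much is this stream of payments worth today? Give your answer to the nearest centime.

Periodic rate r = 0.087/12 per month; n is counted in months.
Growing ordinary annuity: PV = PMT₁ × [1 − ((1+g)/(1+r))^n] / (r − g) = 9,800 × [1 − ((1+0.0028)/(1+r))^48] / (r − 0.0028) = CHF 421,655.15.

CHF 421,655.15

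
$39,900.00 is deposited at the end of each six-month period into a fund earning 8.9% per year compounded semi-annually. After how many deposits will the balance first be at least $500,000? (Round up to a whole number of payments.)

11 payments

Periodic rate r = 0.089/2 per half-year; n is counted in half-years.
Ordinary annuity FV: 500,000 = 39,900 × [((1+r)^n − 1)/r].
(1+r)^n = 1 + 500,000 × r / 39,900, so n = ln(1 + 500,000·r/39,900) / ln(1+r) = 10.18.
Round up to a whole number of payments: n = 11.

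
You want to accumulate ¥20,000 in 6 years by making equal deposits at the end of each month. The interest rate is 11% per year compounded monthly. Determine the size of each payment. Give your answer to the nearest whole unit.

¥197

Level ordinary annuity; solve FV = PMT × [((1+r)^n − 1)/r] for PMT.
Periodic rate r = 0.11/12 per month; n is counted in months.
With n = 72: PMT = 20,000 / ([((1+r)^n − 1)/r]) = ¥197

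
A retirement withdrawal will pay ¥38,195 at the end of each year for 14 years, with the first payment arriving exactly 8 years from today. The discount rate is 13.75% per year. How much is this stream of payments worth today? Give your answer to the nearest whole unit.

Ordinary annuity of 14 payments, first payment at period 8.
Periodic rate r = 0.1375 per year.
The ordinary-annuity PV formula values the stream one period before the first payment (period 7); discount that back 7 periods:
PV₀ = 38,195 × [1 − (1+r)^−14] / r × (1+r)^−7 = ¥94,165

¥94,165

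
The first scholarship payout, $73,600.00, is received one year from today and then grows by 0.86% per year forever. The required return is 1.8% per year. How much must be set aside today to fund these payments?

Periodic rate r = 0.018 per year.
Growing perpetuity (Gordon): PV = PMT₁ / (r − g) = 73,600 / (r − 0.0086) = $7,829,787.23.

$7,829,787.23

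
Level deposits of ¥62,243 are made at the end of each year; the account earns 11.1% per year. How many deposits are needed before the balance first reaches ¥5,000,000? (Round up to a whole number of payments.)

22 payments

Periodic rate r = 0.111 per year.
Ordinary annuity FV: 5,000,000 = 62,243 × [((1+r)^n − 1)/r].
(1+r)^n = 1 + 5,000,000 × r / 62,243, so n = ln(1 + 5,000,000·r/62,243) / ln(1+r) = 21.80.
Round up to a whole number of payments: n = 22.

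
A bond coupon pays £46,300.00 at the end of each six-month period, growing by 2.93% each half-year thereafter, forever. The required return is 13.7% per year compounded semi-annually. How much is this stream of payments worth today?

£1,181,122.45

Periodic rate r = 0.137/2 per half-year.
Growing perpetuity (Gordon): PV = PMT₁ / (r − g) = 46,300 / (r − 0.0293) = £1,181,122.45.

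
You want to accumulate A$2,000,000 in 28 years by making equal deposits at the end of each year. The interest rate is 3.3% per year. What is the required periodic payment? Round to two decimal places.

Level ordinary annuity; solve FV = PMT × [((1+r)^n − 1)/r] for PMT.
Periodic rate r = 0.033 per year.
With n = 28: PMT = 2,000,000 / ([((1+r)^n − 1)/r]) = A$44,533.17

A$44,533.17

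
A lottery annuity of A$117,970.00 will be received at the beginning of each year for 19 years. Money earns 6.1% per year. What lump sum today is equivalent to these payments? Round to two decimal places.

This is an annuity due: 19 payments of A$117,970.00 at the beginning of each year.
Periodic rate r = 0.061 per year.
PV = PMT × [(1 − (1+r)^−n)/r] × (1+r) = 117,970 × [1 − (1+r)^−19] / r × (1+r) = A$1,385,765.47

A$1,385,765.47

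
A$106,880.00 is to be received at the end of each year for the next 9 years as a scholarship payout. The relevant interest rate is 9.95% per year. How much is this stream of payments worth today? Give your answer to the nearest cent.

This is an ordinary annuity: 9 payments of A$106,880.00 at the end of each year.
Periodic rate r = 0.0995 per year.
PV = PMT × [(1 − (1+r)^−n)/r] = 106,880 × [1 − (1+r)^−9] / r = A$616,749.68

A$616,749.68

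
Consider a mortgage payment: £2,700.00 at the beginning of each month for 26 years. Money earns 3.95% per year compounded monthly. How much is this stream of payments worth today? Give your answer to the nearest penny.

This is an annuity due: 312 payments of £2,700.00 at the beginning of each month.
Periodic rate r = 0.0395/12 per month; n is counted in months.
PV = PMT × [(1 − (1+r)^−n)/r] × (1+r) = 2,700 × [1 − (1+r)^−312] / r × (1+r) = £527,773.01

£527,773.01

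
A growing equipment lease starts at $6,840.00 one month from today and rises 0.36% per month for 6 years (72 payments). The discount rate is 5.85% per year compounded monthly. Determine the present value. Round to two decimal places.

Periodic rate r = 0.0585/12 per month; n is counted in months.
Growing ordinary annuity: PV = PMT₁ × [1 − ((1+g)/(1+r))^n] / (r − g) = 6,840 × [1 − ((1+0.0036)/(1+r))^72] / (r − 0.0036) = $468,655.18.

$468,655.18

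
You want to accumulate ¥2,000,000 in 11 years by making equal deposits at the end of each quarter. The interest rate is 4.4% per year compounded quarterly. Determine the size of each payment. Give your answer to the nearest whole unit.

Level ordinary annuity; solve FV = PMT × [((1+r)^n − 1)/r] for PMT.
Periodic rate r = 0.044/4 per quarter; n is counted in quarters.
With n = 44: PMT = 2,000,000 / ([((1+r)^n − 1)/r]) = ¥35,583

¥35,583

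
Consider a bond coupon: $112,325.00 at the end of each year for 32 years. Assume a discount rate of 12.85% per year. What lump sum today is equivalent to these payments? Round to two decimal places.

$855,863.57

This is an ordinary annuity: 32 payments of $112,325.00 at the end of each year.
Periodic rate r = 0.1285 per year.
PV = PMT × [(1 − (1+r)^−n)/r] = 112,325 × [1 − (1+r)^−32] / r = $855,863.57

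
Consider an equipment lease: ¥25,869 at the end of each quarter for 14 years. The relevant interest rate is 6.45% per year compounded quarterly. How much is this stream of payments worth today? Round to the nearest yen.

¥949,281

This is an ordinary annuity: 56 payments of ¥25,869 at the end of each quarter.
Periodic rate r = 0.0645/4 per quarter; n is counted in quarters.
PV = PMT × [(1 − (1+r)^−n)/r] = 25,869 × [1 − (1+r)^−56] / r = ¥949,281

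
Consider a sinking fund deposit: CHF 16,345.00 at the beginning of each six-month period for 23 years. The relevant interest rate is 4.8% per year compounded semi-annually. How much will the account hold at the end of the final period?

This is an annuity due: 46 deposits of CHF 16,345.00 at the beginning of each six-month period.
Periodic rate r = 0.048/2 per half-year; n is counted in half-years.
FV = PMT × [((1+r)^n − 1)/r] × (1+r) = 16,345 × [(1+r)^46 − 1] / r × (1+r) = CHF 1,378,825.09

CHF 1,378,825.09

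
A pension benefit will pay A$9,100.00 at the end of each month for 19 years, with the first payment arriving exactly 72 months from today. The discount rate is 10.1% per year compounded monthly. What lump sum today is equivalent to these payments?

A$508,079.82

Ordinary annuity of 228 payments, first payment at period 72.
Periodic rate r = 0.101/12 per month; n is counted in months.
The ordinary-annuity PV formula values the stream one period before the first payment (period 71); discount that back 71 periods:
PV₀ = 9,100 × [1 − (1+r)^−228] / r × (1+r)^−71 = A$508,079.82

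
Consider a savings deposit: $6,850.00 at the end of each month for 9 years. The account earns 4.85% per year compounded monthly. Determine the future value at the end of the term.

$925,252.79

This is an ordinary annuity: 108 deposits of $6,850.00 at the end of each month.
Periodic rate r = 0.0485/12 per month; n is counted in months.
FV = PMT × [((1+r)^n − 1)/r] = 6,850 × [(1+r)^108 − 1] / r = $925,252.79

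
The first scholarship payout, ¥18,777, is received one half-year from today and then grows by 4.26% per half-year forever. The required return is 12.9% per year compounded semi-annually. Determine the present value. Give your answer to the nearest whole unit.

Periodic rate r = 0.129/2 per half-year.
Growing perpetuity (Gordon): PV = PMT₁ / (r − g) = 18,777 / (r − 0.0426) = ¥857,397.

¥857,397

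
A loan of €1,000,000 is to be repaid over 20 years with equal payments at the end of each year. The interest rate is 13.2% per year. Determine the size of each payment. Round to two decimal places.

€144,068.11

Level ordinary annuity; solve PV = PMT × [(1 − (1+r)^−n)/r] for PMT.
Periodic rate r = 0.132 per year.
With n = 20: PMT = 1,000,000 / ([(1 − (1+r)^−n)/r]) = €144,068.11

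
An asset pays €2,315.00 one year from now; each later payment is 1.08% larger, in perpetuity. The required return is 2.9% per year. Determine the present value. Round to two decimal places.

Periodic rate r = 0.029 per year.
Growing perpetuity (Gordon): PV = PMT₁ / (r − g) = 2,315 / (r − 0.0108) = €127,197.80.

€127,197.80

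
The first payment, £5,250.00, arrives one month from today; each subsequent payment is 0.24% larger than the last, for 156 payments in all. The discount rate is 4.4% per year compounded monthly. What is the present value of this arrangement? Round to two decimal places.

Periodic rate r = 0.044/12 per month; n is counted in months.
Growing ordinary annuity: PV = PMT₁ × [1 − ((1+g)/(1+r))^n] / (r − g) = 5,250 × [1 − ((1+0.0024)/(1+r))^156] / (r − 0.0024) = £741,126.12.

£741,126.12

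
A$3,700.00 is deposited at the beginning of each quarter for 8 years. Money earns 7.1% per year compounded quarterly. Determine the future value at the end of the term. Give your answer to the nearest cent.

This is an annuity due: 32 deposits of A$3,700.00 at the beginning of each quarter.
Periodic rate r = 0.071/4 per quarter; n is counted in quarters.
FV = PMT × [((1+r)^n − 1)/r] × (1+r) = 3,700 × [(1+r)^32 − 1] / r × (1+r) = A$160,378.25

A$160,378.25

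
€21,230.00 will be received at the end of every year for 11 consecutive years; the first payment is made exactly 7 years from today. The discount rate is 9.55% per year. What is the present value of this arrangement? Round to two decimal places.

Ordinary annuity of 11 payments, first payment at period 7.
Periodic rate r = 0.0955 per year.
The ordinary-annuity PV formula values the stream one period before the first payment (period 6); discount that back 6 periods:
PV₀ = 21,230 × [1 − (1+r)^−11] / r × (1+r)^−6 = €81,453.38

€81,453.38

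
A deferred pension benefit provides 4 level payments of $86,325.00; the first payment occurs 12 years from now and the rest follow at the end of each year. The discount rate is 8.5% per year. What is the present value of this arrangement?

Ordinary annuity of 4 payments, first payment at period 12.
Periodic rate r = 0.085 per year.
The ordinary-annuity PV formula values the stream one period before the first payment (period 11); discount that back 11 periods:
PV₀ = 86,325 × [1 − (1+r)^−4] / r × (1+r)^−11 = $115,265.65

$115,265.65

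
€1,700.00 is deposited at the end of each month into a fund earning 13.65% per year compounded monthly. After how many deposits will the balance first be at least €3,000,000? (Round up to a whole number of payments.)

Periodic rate r = 0.1365/12 per month; n is counted in months.
Ordinary annuity FV: 3,000,000 = 1,700 × [((1+r)^n − 1)/r].
(1+r)^n = 1 + 3,000,000 × r / 1,700, so n = ln(1 + 3,000,000·r/1,700) / ln(1+r) = 269.48.
Round up to a whole number of payments: n = 270.

270 payments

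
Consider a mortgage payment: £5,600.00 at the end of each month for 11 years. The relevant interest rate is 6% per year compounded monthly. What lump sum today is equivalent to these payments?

£540,173.75

This is an ordinary annuity: 132 payments of £5,600.00 at the end of each month.
Periodic rate r = 0.06/12 per month; n is counted in months.
PV = PMT × [(1 − (1+r)^−n)/r] = 5,600 × [1 − (1+r)^−132] / r = £540,173.75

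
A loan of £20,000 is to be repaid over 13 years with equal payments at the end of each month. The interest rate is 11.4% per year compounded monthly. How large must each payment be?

£246.36

Level ordinary annuity; solve PV = PMT × [(1 − (1+r)^−n)/r] for PMT.
Periodic rate r = 0.114/12 per month; n is counted in months.
With n = 156: PMT = 20,000 / ([(1 − (1+r)^−n)/r]) = £246.36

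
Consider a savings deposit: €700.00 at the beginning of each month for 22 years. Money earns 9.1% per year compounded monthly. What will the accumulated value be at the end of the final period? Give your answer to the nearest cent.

This is an annuity due: 264 deposits of €700.00 at the beginning of each month.
Periodic rate r = 0.091/12 per month; n is counted in months.
FV = PMT × [((1+r)^n − 1)/r] × (1+r) = 700 × [(1+r)^264 − 1] / r × (1+r) = €590,425.87

€590,425.87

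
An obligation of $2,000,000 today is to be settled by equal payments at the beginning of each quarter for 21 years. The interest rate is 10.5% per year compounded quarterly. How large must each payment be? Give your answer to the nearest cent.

Level annuity due; solve PV = PMT × [(1 − (1+r)^−n)/r] × (1+r) for PMT.
Periodic rate r = 0.105/4 per quarter; n is counted in quarters.
With n = 84: PMT = 2,000,000 / ([(1 − (1+r)^−n)/r] × (1+r)) = $57,702.40

$57,702.40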